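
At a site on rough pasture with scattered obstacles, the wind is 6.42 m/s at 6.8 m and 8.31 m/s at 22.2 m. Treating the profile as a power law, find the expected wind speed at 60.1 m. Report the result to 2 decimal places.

10.33 m/s

First find α: α = ln(V₂/V₁)/ln(z₂/z₁) = ln(8.31/6.42)/ln(22.2/6.8) = 0.25804/1.18317 = 0.2181
Extrapolate from 22.2 m to 60.1 m: V₃ = 8.31 × (60.1/22.2)^0.2181 = 8.31 × 1.2426 = 10.3260 m/s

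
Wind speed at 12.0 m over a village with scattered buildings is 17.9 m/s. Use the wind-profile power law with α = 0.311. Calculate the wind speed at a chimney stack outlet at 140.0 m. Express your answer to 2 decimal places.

38.43 m/s

Power-law profile: V₂ = V₁ · (z₂/z₁)^α
V₂ = 17.9 × (140.0/12.0)^0.311 = 17.9 × (11.6667)^0.311
    = 17.9 × 2.1469 = 38.4303 m/s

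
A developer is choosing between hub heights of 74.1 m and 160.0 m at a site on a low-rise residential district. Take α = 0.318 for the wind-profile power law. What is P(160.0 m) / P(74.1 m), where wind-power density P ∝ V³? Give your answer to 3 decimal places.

Speed ratio: V_B/V_A = (z_B/z_A)^α = (160.0/74.1)^0.318 = (2.1592)^0.318 = 1.27734
Power-density ratio: P_B/P_A = (V_B/V_A)³ = (1.27734)³ = 2.08413

2.084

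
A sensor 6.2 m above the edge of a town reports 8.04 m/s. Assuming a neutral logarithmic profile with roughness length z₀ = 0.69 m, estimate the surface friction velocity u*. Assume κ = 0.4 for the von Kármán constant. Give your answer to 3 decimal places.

Log law: V(z) = (u*/κ) · ln(z/z₀) ⇒ u* = κ · V / ln(z/z₀)
u* = 0.4 × 8.04 / ln(6.2/0.69) = 0.4 × 8.04 / 2.1956
   = 3.2160 / 2.1956 = 1.4647 m/s

u* ≈ 1.465 m/s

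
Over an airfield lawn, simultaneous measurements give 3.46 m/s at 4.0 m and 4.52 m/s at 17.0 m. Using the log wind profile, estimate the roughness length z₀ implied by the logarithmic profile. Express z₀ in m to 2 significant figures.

Log law: V(z) ∝ ln(z/z₀). With r = V₁/V₂ = 3.46/4.52 = 0.76549,
r · ln(z₂/z₀) = ln(z₁/z₀) ⇒ ln z₀ = (ln z₁ − r·ln z₂)/(1 − r)
ln z₀ = (1.38629 − 0.76549×2.83321) / 0.23451 = -3.3367
z₀ = exp(-3.3367) = 0.03556 m

z₀ ≈ 0.036 m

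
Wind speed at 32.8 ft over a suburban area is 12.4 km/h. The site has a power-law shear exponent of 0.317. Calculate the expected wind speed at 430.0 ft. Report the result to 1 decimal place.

28.0 km/h

Power-law profile: V₂ = V₁ · (z₂/z₁)^α
V₂ = 12.4 × (430.0/32.8)^0.317 = 12.4 × (13.1098)^0.317
    = 12.4 × 2.2609 = 28.0349 km/h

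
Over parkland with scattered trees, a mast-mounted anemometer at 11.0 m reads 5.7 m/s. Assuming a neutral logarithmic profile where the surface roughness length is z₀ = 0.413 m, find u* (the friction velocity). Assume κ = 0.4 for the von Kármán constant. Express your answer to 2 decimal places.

Log law: V(z) = (u*/κ) · ln(z/z₀) ⇒ u* = κ · V / ln(z/z₀)
u* = 0.4 × 5.7 / ln(11.0/0.413) = 0.4 × 5.7 / 3.2822
   = 2.2800 / 3.2822 = 0.6947 m/s

u* ≈ 0.69 m/s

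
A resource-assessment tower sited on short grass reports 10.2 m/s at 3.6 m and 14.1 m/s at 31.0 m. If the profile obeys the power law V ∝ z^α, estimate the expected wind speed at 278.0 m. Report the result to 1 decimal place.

19.6 m/s

First find α: α = ln(V₂/V₁)/ln(z₂/z₁) = ln(14.1/10.2)/ln(31.0/3.6) = 0.32379/2.15305 = 0.1504
Extrapolate from 31.0 m to 278.0 m: V₃ = 14.1 × (278.0/31.0)^0.1504 = 14.1 × 1.3908 = 19.6105 m/s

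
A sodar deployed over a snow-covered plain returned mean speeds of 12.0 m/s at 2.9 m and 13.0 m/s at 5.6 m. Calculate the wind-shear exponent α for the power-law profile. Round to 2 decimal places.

α ≈ 0.12

Power law: V₂/V₁ = (z₂/z₁)^α ⇒ α = ln(V₂/V₁) / ln(z₂/z₁)
α = ln(13.0/12.0) / ln(5.6/2.9) = ln(1.0833) / ln(1.9310)
  = 0.08004 / 0.65806 = 0.12164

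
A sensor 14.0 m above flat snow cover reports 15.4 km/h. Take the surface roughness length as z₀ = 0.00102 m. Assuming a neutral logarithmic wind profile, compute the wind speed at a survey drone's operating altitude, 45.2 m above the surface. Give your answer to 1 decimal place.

Log law: V(z) ∝ ln(z/z₀), so V₂/V₁ = ln(z₂/z₀) / ln(z₁/z₀).
ln(45.2/0.00102) = 10.6990, ln(14.0/0.00102) = 9.5270
V₂ = 15.4 × 10.6990/9.5270 = 15.4 × 1.1230 = 17.2946 km/h

17.3 km/h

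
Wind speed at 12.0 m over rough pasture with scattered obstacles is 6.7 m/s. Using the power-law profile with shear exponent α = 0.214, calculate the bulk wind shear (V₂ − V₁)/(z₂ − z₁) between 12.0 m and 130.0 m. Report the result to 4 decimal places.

0.0378 m/s/m

Power law: V₂ = V₁ · (z₂/z₁)^α = 6.7 × (10.8333)^0.214 = 11.1561 m/s
ΔV/Δz = (11.1561 − 6.7)/(130.0 − 12.0) = 4.4561/118.0000 = 0.03776 m/s/m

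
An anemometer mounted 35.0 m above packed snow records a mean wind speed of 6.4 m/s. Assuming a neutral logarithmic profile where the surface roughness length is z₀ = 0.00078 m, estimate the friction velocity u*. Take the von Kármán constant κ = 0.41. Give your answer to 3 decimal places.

Log law: V(z) = (u*/κ) · ln(z/z₀) ⇒ u* = κ · V / ln(z/z₀)
u* = 0.41 × 6.4 / ln(35.0/0.00078) = 0.41 × 6.4 / 10.7116
   = 2.6240 / 10.7116 = 0.2450 m/s

u* ≈ 0.245 m/s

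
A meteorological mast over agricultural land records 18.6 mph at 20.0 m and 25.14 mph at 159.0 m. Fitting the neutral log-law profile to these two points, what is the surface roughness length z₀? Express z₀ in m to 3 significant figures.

Log law: V(z) ∝ ln(z/z₀). With r = V₁/V₂ = 18.6/25.14 = 0.73986,
r · ln(z₂/z₀) = ln(z₁/z₀) ⇒ ln z₀ = (ln z₁ − r·ln z₂)/(1 − r)
ln z₀ = (2.99573 − 0.73986×5.06890) / 0.26014 = -2.9004
z₀ = exp(-2.9004) = 0.05500 m

z₀ ≈ 0.0550 m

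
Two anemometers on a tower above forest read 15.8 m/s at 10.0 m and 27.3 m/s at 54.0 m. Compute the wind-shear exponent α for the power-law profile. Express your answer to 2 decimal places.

α ≈ 0.32

Power law: V₂/V₁ = (z₂/z₁)^α ⇒ α = ln(V₂/V₁) / ln(z₂/z₁)
α = ln(27.3/15.8) / ln(54.0/10.0) = ln(1.7278) / ln(5.4000)
  = 0.54688 / 1.68640 = 0.32429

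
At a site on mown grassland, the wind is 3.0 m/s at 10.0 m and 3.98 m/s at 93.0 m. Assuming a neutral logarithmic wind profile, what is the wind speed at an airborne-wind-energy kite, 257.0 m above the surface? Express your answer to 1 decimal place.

4.4 m/s

Log law: V ∝ ln(z/z₀). From the pair, with r = V₁/V₂ = 0.75377,
ln z₀ = (ln z₁ − r·ln z₂)/(1 − r) = (2.3026 − 0.75377×4.5326)/0.24623 = -4.5240 → z₀ = 0.01085 m
V₃ = V₁ · ln(z₃/z₀)/ln(z₁/z₀) = 3.0 × 10.0731/6.8266 = 4.4267 m/s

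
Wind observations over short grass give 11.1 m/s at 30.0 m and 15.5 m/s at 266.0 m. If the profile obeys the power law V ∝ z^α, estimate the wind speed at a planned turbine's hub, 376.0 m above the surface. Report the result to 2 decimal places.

16.34 m/s

First find α: α = ln(V₂/V₁)/ln(z₂/z₁) = ln(15.5/11.1)/ln(266.0/30.0) = 0.33389/2.18230 = 0.1530
Extrapolate from 266.0 m to 376.0 m: V₃ = 15.5 × (376.0/266.0)^0.1530 = 15.5 × 1.0544 = 16.3429 m/s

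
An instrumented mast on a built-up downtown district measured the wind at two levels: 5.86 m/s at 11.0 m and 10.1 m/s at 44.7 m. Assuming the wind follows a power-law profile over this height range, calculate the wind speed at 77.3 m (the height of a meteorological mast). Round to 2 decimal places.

First find α: α = ln(V₂/V₁)/ln(z₂/z₁) = ln(10.1/5.86)/ln(44.7/11.0) = 0.54439/1.40208 = 0.3883
Extrapolate from 44.7 m to 77.3 m: V₃ = 10.1 × (77.3/44.7)^0.3883 = 10.1 × 1.2370 = 12.4934 m/s

12.49 m/s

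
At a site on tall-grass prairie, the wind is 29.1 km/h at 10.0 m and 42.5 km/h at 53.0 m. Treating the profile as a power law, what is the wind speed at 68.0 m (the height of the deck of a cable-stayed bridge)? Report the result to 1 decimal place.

45.0 km/h

First find α: α = ln(V₂/V₁)/ln(z₂/z₁) = ln(42.5/29.1)/ln(53.0/10.0) = 0.37877/1.66771 = 0.2271
Extrapolate from 53.0 m to 68.0 m: V₃ = 42.5 × (68.0/53.0)^0.2271 = 42.5 × 1.0582 = 44.9749 km/h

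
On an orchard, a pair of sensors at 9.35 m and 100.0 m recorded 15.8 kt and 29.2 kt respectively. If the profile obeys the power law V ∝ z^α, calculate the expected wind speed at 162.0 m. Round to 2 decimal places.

First find α: α = ln(V₂/V₁)/ln(z₂/z₁) = ln(29.2/15.8)/ln(100.0/9.35) = 0.61416/2.36979 = 0.2592
Extrapolate from 100.0 m to 162.0 m: V₃ = 29.2 × (162.0/100.0)^0.2592 = 29.2 × 1.1332 = 33.0888 kt

33.09 kt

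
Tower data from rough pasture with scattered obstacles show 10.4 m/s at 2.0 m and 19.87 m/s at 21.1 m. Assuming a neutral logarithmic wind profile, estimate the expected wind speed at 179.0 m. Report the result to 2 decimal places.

Log law: V ∝ ln(z/z₀). From the pair, with r = V₁/V₂ = 0.52340,
ln z₀ = (ln z₁ − r·ln z₂)/(1 − r) = (0.6931 − 0.52340×3.0493)/0.47660 = -1.8944 → z₀ = 0.1504 m
V₃ = V₁ · ln(z₃/z₀)/ln(z₁/z₀) = 10.4 × 7.0817/2.5875 = 28.4637 m/s

28.46 m/s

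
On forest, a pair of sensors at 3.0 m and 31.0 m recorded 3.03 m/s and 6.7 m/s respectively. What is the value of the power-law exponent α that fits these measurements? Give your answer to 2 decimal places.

Power law: V₂/V₁ = (z₂/z₁)^α ⇒ α = ln(V₂/V₁) / ln(z₂/z₁)
α = ln(6.7/3.03) / ln(31.0/3.0) = ln(2.2112) / ln(10.3333)
  = 0.79354 / 2.33537 = 0.33979

α ≈ 0.34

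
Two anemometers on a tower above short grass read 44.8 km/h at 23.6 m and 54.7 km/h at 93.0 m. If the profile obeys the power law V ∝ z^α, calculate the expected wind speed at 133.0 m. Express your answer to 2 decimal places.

57.62 km/h

First find α: α = ln(V₂/V₁)/ln(z₂/z₁) = ln(54.7/44.8)/ln(93.0/23.6) = 0.19966/1.37135 = 0.1456
Extrapolate from 93.0 m to 133.0 m: V₃ = 54.7 × (133.0/93.0)^0.1456 = 54.7 × 1.0535 = 57.6245 km/h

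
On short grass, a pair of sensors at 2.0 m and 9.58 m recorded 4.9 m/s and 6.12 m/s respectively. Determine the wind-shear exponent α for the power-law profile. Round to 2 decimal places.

Power law: V₂/V₁ = (z₂/z₁)^α ⇒ α = ln(V₂/V₁) / ln(z₂/z₁)
α = ln(6.12/4.9) / ln(9.58/2.0) = ln(1.2490) / ln(4.7900)
  = 0.22233 / 1.56653 = 0.14192

α ≈ 0.14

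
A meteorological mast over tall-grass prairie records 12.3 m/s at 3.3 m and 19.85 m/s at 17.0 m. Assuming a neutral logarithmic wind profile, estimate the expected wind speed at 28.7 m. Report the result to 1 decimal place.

Log law: V ∝ ln(z/z₀). From the pair, with r = V₁/V₂ = 0.61965,
ln z₀ = (ln z₁ − r·ln z₂)/(1 − r) = (1.1939 − 0.61965×2.8332)/0.38035 = -1.4767 → z₀ = 0.2284 m
V₃ = V₁ · ln(z₃/z₀)/ln(z₁/z₀) = 12.3 × 4.8336/2.6706 = 22.2619 m/s

22.3 m/s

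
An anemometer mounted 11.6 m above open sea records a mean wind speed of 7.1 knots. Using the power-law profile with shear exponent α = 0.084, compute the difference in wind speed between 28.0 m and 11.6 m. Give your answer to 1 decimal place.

Power law: V₂ = V₁ · (z₂/z₁)^α = 7.1 × (2.4138)^0.084 = 7.6455 knots
ΔV = 7.6455 − 7.1 = 0.5455 knots

0.5 knots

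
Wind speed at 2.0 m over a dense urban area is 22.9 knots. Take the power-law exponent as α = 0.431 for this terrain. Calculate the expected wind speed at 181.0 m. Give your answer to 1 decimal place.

Power-law profile: V₂ = V₁ · (z₂/z₁)^α
V₂ = 22.9 × (181.0/2.0)^0.431 = 22.9 × (90.5000)^0.431
    = 22.9 × 6.9713 = 159.6434 knots

159.6 knots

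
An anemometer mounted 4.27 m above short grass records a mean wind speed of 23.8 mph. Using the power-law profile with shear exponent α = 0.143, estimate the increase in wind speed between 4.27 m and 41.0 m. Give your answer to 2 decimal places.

9.09 mph

Power law: V₂ = V₁ · (z₂/z₁)^α = 23.8 × (9.6019)^0.143 = 32.8892 mph
ΔV = 32.8892 − 23.8 = 9.0892 mph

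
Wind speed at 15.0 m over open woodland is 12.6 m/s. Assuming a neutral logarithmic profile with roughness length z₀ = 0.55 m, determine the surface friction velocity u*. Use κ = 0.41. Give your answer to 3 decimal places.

Log law: V(z) = (u*/κ) · ln(z/z₀) ⇒ u* = κ · V / ln(z/z₀)
u* = 0.41 × 12.6 / ln(15.0/0.55) = 0.41 × 12.6 / 3.3059
   = 5.1660 / 3.3059 = 1.5627 m/s

u* ≈ 1.563 m/s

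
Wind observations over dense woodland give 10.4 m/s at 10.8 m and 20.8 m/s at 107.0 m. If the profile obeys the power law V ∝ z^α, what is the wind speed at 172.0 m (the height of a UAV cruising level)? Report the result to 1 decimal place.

24.0 m/s

First find α: α = ln(V₂/V₁)/ln(z₂/z₁) = ln(20.8/10.4)/ln(107.0/10.8) = 0.69315/2.29328 = 0.3023
Extrapolate from 107.0 m to 172.0 m: V₃ = 20.8 × (172.0/107.0)^0.3023 = 20.8 × 1.1543 = 24.0088 m/s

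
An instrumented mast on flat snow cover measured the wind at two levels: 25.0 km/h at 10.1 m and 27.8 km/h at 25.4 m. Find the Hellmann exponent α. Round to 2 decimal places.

Power law: V₂/V₁ = (z₂/z₁)^α ⇒ α = ln(V₂/V₁) / ln(z₂/z₁)
α = ln(27.8/25.0) / ln(25.4/10.1) = ln(1.1120) / ln(2.5149)
  = 0.10616 / 0.92221 = 0.11511

α ≈ 0.12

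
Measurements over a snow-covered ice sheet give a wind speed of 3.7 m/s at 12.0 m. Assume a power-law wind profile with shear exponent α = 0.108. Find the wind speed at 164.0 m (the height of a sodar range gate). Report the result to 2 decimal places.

4.91 m/s

Power-law profile: V₂ = V₁ · (z₂/z₁)^α
V₂ = 3.7 × (164.0/12.0)^0.108 = 3.7 × (13.6667)^0.108
    = 3.7 × 1.3263 = 4.9074 m/s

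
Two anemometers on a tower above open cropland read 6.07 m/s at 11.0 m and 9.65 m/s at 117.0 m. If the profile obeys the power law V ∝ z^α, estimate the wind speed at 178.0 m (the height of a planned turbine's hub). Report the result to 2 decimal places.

First find α: α = ln(V₂/V₁)/ln(z₂/z₁) = ln(9.65/6.07)/ln(117.0/11.0) = 0.46360/2.36428 = 0.1961
Extrapolate from 117.0 m to 178.0 m: V₃ = 9.65 × (178.0/117.0)^0.1961 = 9.65 × 1.0858 = 10.4776 m/s

10.48 m/s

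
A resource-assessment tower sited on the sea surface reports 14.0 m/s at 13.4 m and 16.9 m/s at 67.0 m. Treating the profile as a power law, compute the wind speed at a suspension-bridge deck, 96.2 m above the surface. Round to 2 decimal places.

First find α: α = ln(V₂/V₁)/ln(z₂/z₁) = ln(16.9/14.0)/ln(67.0/13.4) = 0.18826/1.60944 = 0.1170
Extrapolate from 67.0 m to 96.2 m: V₃ = 16.9 × (96.2/67.0)^0.1170 = 16.9 × 1.0432 = 17.6304 m/s

17.63 m/s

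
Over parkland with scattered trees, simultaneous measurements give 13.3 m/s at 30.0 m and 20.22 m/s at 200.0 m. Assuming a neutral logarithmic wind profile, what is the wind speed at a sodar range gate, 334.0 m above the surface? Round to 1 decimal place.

Log law: V ∝ ln(z/z₀). From the pair, with r = V₁/V₂ = 0.65776,
ln z₀ = (ln z₁ − r·ln z₂)/(1 − r) = (3.4012 − 0.65776×5.2983)/0.34224 = -0.2450 → z₀ = 0.7827 m
V₃ = V₁ · ln(z₃/z₀)/ln(z₁/z₀) = 13.3 × 6.0561/3.6462 = 22.0906 m/s

22.1 m/s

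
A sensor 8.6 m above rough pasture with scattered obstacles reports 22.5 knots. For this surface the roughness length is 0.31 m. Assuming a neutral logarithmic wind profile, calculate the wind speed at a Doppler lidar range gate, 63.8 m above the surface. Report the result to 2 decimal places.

36.07 knots

Log law: V(z) ∝ ln(z/z₀), so V₂/V₁ = ln(z₂/z₀) / ln(z₁/z₀).
ln(63.8/0.31) = 5.3269, ln(8.6/0.31) = 3.3229
V₂ = 22.5 × 5.3269/3.3229 = 22.5 × 1.6031 = 36.0692 knots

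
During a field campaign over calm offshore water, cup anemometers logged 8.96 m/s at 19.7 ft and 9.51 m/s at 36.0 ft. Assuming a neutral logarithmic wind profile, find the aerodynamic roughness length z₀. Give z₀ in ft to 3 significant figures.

z₀ ≈ 0.00107 ft

Log law: V(z) ∝ ln(z/z₀). With r = V₁/V₂ = 8.96/9.51 = 0.94217,
r · ln(z₂/z₀) = ln(z₁/z₀) ⇒ ln z₀ = (ln z₁ − r·ln z₂)/(1 − r)
ln z₀ = (2.98062 − 0.94217×3.58352) / 0.05783 = -6.8412
z₀ = exp(-6.8412) = 0.001069 ft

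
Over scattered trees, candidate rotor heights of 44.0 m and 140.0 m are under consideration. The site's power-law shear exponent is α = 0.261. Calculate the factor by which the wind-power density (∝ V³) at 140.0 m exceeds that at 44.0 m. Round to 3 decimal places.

Speed ratio: V_B/V_A = (z_B/z_A)^α = (140.0/44.0)^0.261 = (3.1818)^0.261 = 1.35269
Power-density ratio: P_B/P_A = (V_B/V_A)³ = (1.35269)³ = 2.47511

2.475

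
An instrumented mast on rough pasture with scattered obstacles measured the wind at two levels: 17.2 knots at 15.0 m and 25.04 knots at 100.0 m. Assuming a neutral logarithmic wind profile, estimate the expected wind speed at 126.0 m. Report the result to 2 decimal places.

Log law: V ∝ ln(z/z₀). From the pair, with r = V₁/V₂ = 0.68690,
ln z₀ = (ln z₁ − r·ln z₂)/(1 − r) = (2.7081 − 0.68690×4.6052)/0.31310 = -1.4540 → z₀ = 0.2336 m
V₃ = V₁ · ln(z₃/z₀)/ln(z₁/z₀) = 17.2 × 6.2903/4.1620 = 25.9951 knots

26.00 knots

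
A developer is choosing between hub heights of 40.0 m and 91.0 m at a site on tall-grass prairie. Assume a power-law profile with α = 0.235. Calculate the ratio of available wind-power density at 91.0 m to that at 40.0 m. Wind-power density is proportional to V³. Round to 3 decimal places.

Speed ratio: V_B/V_A = (z_B/z_A)^α = (91.0/40.0)^0.235 = (2.2750)^0.235 = 1.21308
Power-density ratio: P_B/P_A = (V_B/V_A)³ = (1.21308)³ = 1.78514

1.785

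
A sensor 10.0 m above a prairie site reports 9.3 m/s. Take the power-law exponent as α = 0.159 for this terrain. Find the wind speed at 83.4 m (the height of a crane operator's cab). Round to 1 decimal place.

13.0 m/s

Power-law profile: V₂ = V₁ · (z₂/z₁)^α
V₂ = 9.3 × (83.4/10.0)^0.159 = 9.3 × (8.3400)^0.159
    = 9.3 × 1.4011 = 13.0301 m/s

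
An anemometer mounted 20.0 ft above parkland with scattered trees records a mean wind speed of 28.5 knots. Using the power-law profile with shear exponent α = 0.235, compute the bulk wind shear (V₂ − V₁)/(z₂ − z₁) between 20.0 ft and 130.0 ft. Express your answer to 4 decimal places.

Power law: V₂ = V₁ · (z₂/z₁)^α = 28.5 × (6.5000)^0.235 = 44.2466 knots
ΔV/Δz = (44.2466 − 28.5)/(130.0 − 20.0) = 15.7466/110.0000 = 0.14315 knots/ft

0.1432 knots/ft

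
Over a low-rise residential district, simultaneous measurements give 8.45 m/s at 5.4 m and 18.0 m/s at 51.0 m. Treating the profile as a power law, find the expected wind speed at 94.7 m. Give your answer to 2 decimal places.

22.17 m/s

First find α: α = ln(V₂/V₁)/ln(z₂/z₁) = ln(18.0/8.45)/ln(51.0/5.4) = 0.75621/2.24543 = 0.3368
Extrapolate from 51.0 m to 94.7 m: V₃ = 18.0 × (94.7/51.0)^0.3368 = 18.0 × 1.2317 = 22.1713 m/s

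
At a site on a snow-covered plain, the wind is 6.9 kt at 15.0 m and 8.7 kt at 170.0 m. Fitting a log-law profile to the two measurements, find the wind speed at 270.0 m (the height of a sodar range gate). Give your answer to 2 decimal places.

Log law: V ∝ ln(z/z₀). From the pair, with r = V₁/V₂ = 0.79310,
ln z₀ = (ln z₁ − r·ln z₂)/(1 − r) = (2.7081 − 0.79310×5.1358)/0.20690 = -6.5983 → z₀ = 0.001363 m
V₃ = V₁ · ln(z₃/z₀)/ln(z₁/z₀) = 6.9 × 12.1967/9.3064 = 9.0430 kt

9.04 kt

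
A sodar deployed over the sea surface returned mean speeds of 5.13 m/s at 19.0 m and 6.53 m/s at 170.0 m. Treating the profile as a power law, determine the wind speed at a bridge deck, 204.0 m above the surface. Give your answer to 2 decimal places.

First find α: α = ln(V₂/V₁)/ln(z₂/z₁) = ln(6.53/5.13)/ln(170.0/19.0) = 0.24130/2.19136 = 0.1101
Extrapolate from 170.0 m to 204.0 m: V₃ = 6.53 × (204.0/170.0)^0.1101 = 6.53 × 1.0203 = 6.6624 m/s

6.66 m/s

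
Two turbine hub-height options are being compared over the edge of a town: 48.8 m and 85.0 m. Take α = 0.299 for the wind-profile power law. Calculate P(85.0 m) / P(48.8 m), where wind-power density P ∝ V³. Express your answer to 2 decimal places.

1.65

Speed ratio: V_B/V_A = (z_B/z_A)^α = (85.0/48.8)^0.299 = (1.7418)^0.299 = 1.18048
Power-density ratio: P_B/P_A = (V_B/V_A)³ = (1.18048)³ = 1.64504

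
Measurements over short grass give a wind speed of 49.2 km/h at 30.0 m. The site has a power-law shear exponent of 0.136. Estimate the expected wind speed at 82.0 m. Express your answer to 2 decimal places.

Power-law profile: V₂ = V₁ · (z₂/z₁)^α
V₂ = 49.2 × (82.0/30.0)^0.136 = 49.2 × (2.7333)^0.136
    = 49.2 × 1.1465 = 56.4099 km/h

56.41 km/h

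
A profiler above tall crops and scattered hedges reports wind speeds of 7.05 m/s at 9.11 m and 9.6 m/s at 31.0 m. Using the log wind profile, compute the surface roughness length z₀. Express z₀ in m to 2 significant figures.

z₀ ≈ 0.31 m

Log law: V(z) ∝ ln(z/z₀). With r = V₁/V₂ = 7.05/9.6 = 0.73438,
r · ln(z₂/z₀) = ln(z₁/z₀) ⇒ ln z₀ = (ln z₁ − r·ln z₂)/(1 − r)
ln z₀ = (2.20937 − 0.73438×3.43399) / 0.26562 = -1.1763
z₀ = exp(-1.1763) = 0.3084 m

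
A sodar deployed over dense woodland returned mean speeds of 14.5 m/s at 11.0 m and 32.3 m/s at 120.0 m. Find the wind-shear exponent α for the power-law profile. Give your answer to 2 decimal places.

Power law: V₂/V₁ = (z₂/z₁)^α ⇒ α = ln(V₂/V₁) / ln(z₂/z₁)
α = ln(32.3/14.5) / ln(120.0/11.0) = ln(2.2276) / ln(10.9091)
  = 0.80092 / 2.38960 = 0.33517

α ≈ 0.34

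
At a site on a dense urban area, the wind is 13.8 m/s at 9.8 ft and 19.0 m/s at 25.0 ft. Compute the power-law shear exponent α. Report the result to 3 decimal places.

α ≈ 0.341

Power law: V₂/V₁ = (z₂/z₁)^α ⇒ α = ln(V₂/V₁) / ln(z₂/z₁)
α = ln(19.0/13.8) / ln(25.0/9.8) = ln(1.3768) / ln(2.5510)
  = 0.31977 / 0.93649 = 0.34146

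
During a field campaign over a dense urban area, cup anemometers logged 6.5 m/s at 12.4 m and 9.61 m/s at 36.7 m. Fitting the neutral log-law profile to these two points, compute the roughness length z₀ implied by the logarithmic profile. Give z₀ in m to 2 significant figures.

Log law: V(z) ∝ ln(z/z₀). With r = V₁/V₂ = 6.5/9.61 = 0.67638,
r · ln(z₂/z₀) = ln(z₁/z₀) ⇒ ln z₀ = (ln z₁ − r·ln z₂)/(1 − r)
ln z₀ = (2.51770 − 0.67638×3.60278) / 0.32362 = 0.2498
z₀ = exp(0.2498) = 1.284 m

z₀ ≈ 1.3 m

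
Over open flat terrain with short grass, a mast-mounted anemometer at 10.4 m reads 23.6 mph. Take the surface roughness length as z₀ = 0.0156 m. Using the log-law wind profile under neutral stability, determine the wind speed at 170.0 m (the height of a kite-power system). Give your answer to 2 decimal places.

33.74 mph

Log law: V(z) ∝ ln(z/z₀), so V₂/V₁ = ln(z₂/z₀) / ln(z₁/z₀).
ln(170.0/0.0156) = 9.2963, ln(10.4/0.0156) = 6.5023
V₂ = 23.6 × 9.2963/6.5023 = 23.6 × 1.4297 = 33.7408 mph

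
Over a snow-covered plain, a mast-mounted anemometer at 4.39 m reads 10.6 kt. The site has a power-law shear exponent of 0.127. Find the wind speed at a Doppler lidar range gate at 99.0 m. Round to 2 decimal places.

Power-law profile: V₂ = V₁ · (z₂/z₁)^α
V₂ = 10.6 × (99.0/4.39)^0.127 = 10.6 × (22.5513)^0.127
    = 10.6 × 1.4854 = 15.7456 kt

15.75 kt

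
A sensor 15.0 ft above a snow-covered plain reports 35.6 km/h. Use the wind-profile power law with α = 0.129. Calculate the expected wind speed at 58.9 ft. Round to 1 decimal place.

Power-law profile: V₂ = V₁ · (z₂/z₁)^α
V₂ = 35.6 × (58.9/15.0)^0.129 = 35.6 × (3.9267)^0.129
    = 35.6 × 1.1930 = 42.4697 km/h

42.5 km/h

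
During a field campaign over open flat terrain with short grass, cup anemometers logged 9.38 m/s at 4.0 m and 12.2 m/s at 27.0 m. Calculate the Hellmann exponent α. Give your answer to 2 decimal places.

α ≈ 0.14

Power law: V₂/V₁ = (z₂/z₁)^α ⇒ α = ln(V₂/V₁) / ln(z₂/z₁)
α = ln(12.2/9.38) / ln(27.0/4.0) = ln(1.3006) / ln(6.7500)
  = 0.26286 / 1.90954 = 0.13765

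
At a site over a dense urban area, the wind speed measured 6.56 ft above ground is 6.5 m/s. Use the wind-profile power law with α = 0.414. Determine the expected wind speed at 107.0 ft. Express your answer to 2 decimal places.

Power-law profile: V₂ = V₁ · (z₂/z₁)^α
V₂ = 6.5 × (107.0/6.56)^0.414 = 6.5 × (16.3110)^0.414
    = 6.5 × 3.1766 = 20.6481 m/s

20.65 m/s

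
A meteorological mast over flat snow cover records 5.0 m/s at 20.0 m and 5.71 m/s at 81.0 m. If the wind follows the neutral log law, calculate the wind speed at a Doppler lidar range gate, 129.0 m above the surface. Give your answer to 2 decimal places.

Log law: V ∝ ln(z/z₀). From the pair, with r = V₁/V₂ = 0.87566,
ln z₀ = (ln z₁ − r·ln z₂)/(1 − r) = (2.9957 − 0.87566×4.3944)/0.12434 = -6.8544 → z₀ = 0.001055 m
V₃ = V₁ · ln(z₃/z₀)/ln(z₁/z₀) = 5.0 × 11.7142/9.8501 = 5.9462 m/s

5.95 m/s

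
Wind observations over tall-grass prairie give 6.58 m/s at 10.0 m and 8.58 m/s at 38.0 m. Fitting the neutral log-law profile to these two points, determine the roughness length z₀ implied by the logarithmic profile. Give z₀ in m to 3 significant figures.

Log law: V(z) ∝ ln(z/z₀). With r = V₁/V₂ = 6.58/8.58 = 0.76690,
r · ln(z₂/z₀) = ln(z₁/z₀) ⇒ ln z₀ = (ln z₁ − r·ln z₂)/(1 − r)
ln z₀ = (2.30259 − 0.76690×3.63759) / 0.23310 = -2.0896
z₀ = exp(-2.0896) = 0.1237 m

z₀ ≈ 0.124 m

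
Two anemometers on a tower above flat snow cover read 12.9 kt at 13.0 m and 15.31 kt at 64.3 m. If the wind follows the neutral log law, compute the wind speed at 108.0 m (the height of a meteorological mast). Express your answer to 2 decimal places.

Log law: V ∝ ln(z/z₀). From the pair, with r = V₁/V₂ = 0.84259,
ln z₀ = (ln z₁ − r·ln z₂)/(1 − r) = (2.5649 − 0.84259×4.1636)/0.15741 = -5.9919 → z₀ = 0.002499 m
V₃ = V₁ · ln(z₃/z₀)/ln(z₁/z₀) = 12.9 × 10.6741/8.5569 = 16.0918 kt

16.09 kt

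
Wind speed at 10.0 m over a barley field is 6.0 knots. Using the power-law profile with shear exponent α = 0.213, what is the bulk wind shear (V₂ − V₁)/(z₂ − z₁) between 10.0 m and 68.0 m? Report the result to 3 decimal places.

0.052 knots/m

Power law: V₂ = V₁ · (z₂/z₁)^α = 6.0 × (6.8000)^0.213 = 9.0256 knots
ΔV/Δz = (9.0256 − 6.0)/(68.0 − 10.0) = 3.0256/58.0000 = 0.05217 knots/m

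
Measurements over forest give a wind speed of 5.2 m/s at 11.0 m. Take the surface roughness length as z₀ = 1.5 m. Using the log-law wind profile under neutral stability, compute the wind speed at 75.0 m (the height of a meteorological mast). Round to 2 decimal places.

10.21 m/s

Log law: V(z) ∝ ln(z/z₀), so V₂/V₁ = ln(z₂/z₀) / ln(z₁/z₀).
ln(75.0/1.5) = 3.9120, ln(11.0/1.5) = 1.9924
V₂ = 5.2 × 3.9120/1.9924 = 5.2 × 1.9634 = 10.2099 m/s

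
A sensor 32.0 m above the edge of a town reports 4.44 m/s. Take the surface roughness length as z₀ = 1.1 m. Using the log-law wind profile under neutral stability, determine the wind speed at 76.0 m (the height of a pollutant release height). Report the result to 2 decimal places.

Log law: V(z) ∝ ln(z/z₀), so V₂/V₁ = ln(z₂/z₀) / ln(z₁/z₀).
ln(76.0/1.1) = 4.2354, ln(32.0/1.1) = 3.3704
V₂ = 4.44 × 4.2354/3.3704 = 4.44 × 1.2566 = 5.5795 m/s

5.58 m/s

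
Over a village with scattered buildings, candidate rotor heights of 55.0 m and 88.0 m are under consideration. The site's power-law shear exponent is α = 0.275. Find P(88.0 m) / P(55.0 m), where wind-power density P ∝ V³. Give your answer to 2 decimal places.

Speed ratio: V_B/V_A = (z_B/z_A)^α = (88.0/55.0)^0.275 = (1.6000)^0.275 = 1.13798
Power-density ratio: P_B/P_A = (V_B/V_A)³ = (1.13798)³ = 1.47367

1.47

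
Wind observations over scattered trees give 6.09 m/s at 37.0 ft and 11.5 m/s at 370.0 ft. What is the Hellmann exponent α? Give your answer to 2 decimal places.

Power law: V₂/V₁ = (z₂/z₁)^α ⇒ α = ln(V₂/V₁) / ln(z₂/z₁)
α = ln(11.5/6.09) / ln(370.0/37.0) = ln(1.8883) / ln(10.0000)
  = 0.63570 / 2.30259 = 0.27608

α ≈ 0.28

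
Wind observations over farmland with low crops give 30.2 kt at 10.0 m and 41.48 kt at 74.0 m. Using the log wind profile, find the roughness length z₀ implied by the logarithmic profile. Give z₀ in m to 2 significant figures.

z₀ ≈ 0.047 m

Log law: V(z) ∝ ln(z/z₀). With r = V₁/V₂ = 30.2/41.48 = 0.72806,
r · ln(z₂/z₀) = ln(z₁/z₀) ⇒ ln z₀ = (ln z₁ − r·ln z₂)/(1 − r)
ln z₀ = (2.30259 − 0.72806×4.30407) / 0.27194 = -3.0560
z₀ = exp(-3.0560) = 0.04708 m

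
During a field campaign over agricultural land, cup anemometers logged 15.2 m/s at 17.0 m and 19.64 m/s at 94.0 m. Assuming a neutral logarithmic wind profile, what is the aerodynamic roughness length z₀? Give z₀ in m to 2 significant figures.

z₀ ≈ 0.049 m

Log law: V(z) ∝ ln(z/z₀). With r = V₁/V₂ = 15.2/19.64 = 0.77393,
r · ln(z₂/z₀) = ln(z₁/z₀) ⇒ ln z₀ = (ln z₁ − r·ln z₂)/(1 − r)
ln z₀ = (2.83321 − 0.77393×4.54329) / 0.22607 = -3.0211
z₀ = exp(-3.0211) = 0.04875 m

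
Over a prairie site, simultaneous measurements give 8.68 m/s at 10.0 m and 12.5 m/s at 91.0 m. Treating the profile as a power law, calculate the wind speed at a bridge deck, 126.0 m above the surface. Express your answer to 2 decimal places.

First find α: α = ln(V₂/V₁)/ln(z₂/z₁) = ln(12.5/8.68)/ln(91.0/10.0) = 0.36471/2.20827 = 0.1652
Extrapolate from 91.0 m to 126.0 m: V₃ = 12.5 × (126.0/91.0)^0.1652 = 12.5 × 1.0552 = 13.1902 m/s

13.19 m/s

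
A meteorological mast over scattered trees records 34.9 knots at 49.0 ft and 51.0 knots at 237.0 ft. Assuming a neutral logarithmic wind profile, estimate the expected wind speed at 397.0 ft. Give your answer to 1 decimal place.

56.3 knots

Log law: V ∝ ln(z/z₀). From the pair, with r = V₁/V₂ = 0.68431,
ln z₀ = (ln z₁ − r·ln z₂)/(1 − r) = (3.8918 − 0.68431×5.4681)/0.31569 = 0.4750 → z₀ = 1.608 ft
V₃ = V₁ · ln(z₃/z₀)/ln(z₁/z₀) = 34.9 × 5.5089/3.4168 = 56.2693 knots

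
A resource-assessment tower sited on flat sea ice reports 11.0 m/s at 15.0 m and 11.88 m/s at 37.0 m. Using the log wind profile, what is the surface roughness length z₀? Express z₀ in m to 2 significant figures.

z₀ ≈ 0.00019 m

Log law: V(z) ∝ ln(z/z₀). With r = V₁/V₂ = 11.0/11.88 = 0.92593,
r · ln(z₂/z₀) = ln(z₁/z₀) ⇒ ln z₀ = (ln z₁ − r·ln z₂)/(1 − r)
ln z₀ = (2.70805 − 0.92593×3.61092) / 0.07407 = -8.5778
z₀ = exp(-8.5778) = 0.0001882 m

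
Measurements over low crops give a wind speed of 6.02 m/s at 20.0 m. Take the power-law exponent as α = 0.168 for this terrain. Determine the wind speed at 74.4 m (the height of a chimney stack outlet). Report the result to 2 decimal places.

Power-law profile: V₂ = V₁ · (z₂/z₁)^α
V₂ = 6.02 × (74.4/20.0)^0.168 = 6.02 × (3.7200)^0.168
    = 6.02 × 1.2470 = 7.5067 m/s

7.51 m/s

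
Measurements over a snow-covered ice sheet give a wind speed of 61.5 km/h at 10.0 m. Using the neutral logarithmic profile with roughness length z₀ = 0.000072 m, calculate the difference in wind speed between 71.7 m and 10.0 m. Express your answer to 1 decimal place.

10.2 km/h

Log law: V₂ = V₁ · ln(z₂/z₀)/ln(z₁/z₀) = 61.5 × 13.8113/11.8414 = 71.7310 km/h
ΔV = 71.7310 − 61.5 = 10.2310 km/h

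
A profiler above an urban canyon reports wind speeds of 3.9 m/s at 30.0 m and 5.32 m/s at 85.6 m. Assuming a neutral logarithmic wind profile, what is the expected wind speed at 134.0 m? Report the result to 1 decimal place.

Log law: V ∝ ln(z/z₀). From the pair, with r = V₁/V₂ = 0.73308,
ln z₀ = (ln z₁ − r·ln z₂)/(1 − r) = (3.4012 − 0.73308×4.4497)/0.26692 = 0.5215 → z₀ = 1.685 m
V₃ = V₁ · ln(z₃/z₀)/ln(z₁/z₀) = 3.9 × 4.3763/2.8796 = 5.9269 m/s

5.9 m/s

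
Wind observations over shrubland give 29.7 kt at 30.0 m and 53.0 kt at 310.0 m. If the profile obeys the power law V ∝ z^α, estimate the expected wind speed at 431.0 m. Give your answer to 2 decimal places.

First find α: α = ln(V₂/V₁)/ln(z₂/z₁) = ln(53.0/29.7)/ln(310.0/30.0) = 0.57914/2.33537 = 0.2480
Extrapolate from 310.0 m to 431.0 m: V₃ = 53.0 × (431.0/310.0)^0.2480 = 53.0 × 1.0852 = 57.5131 kt

57.51 kt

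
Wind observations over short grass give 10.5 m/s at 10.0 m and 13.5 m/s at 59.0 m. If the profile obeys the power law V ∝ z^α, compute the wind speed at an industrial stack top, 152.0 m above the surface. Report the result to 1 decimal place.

15.4 m/s

First find α: α = ln(V₂/V₁)/ln(z₂/z₁) = ln(13.5/10.5)/ln(59.0/10.0) = 0.25131/1.77495 = 0.1416
Extrapolate from 59.0 m to 152.0 m: V₃ = 13.5 × (152.0/59.0)^0.1416 = 13.5 × 1.1434 = 15.4357 m/s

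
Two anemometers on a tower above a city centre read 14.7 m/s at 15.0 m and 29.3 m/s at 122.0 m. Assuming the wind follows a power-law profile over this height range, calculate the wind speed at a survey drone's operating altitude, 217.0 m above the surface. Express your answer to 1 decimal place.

35.4 m/s

First find α: α = ln(V₂/V₁)/ln(z₂/z₁) = ln(29.3/14.7)/ln(122.0/15.0) = 0.68974/2.09597 = 0.3291
Extrapolate from 122.0 m to 217.0 m: V₃ = 29.3 × (217.0/122.0)^0.3291 = 29.3 × 1.2087 = 35.4136 m/s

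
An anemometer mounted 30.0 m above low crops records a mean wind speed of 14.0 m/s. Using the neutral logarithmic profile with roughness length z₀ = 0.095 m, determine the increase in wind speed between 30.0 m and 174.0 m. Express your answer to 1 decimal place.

4.3 m/s

Log law: V₂ = V₁ · ln(z₂/z₀)/ln(z₁/z₀) = 14.0 × 7.5129/5.7551 = 18.2762 m/s
ΔV = 18.2762 − 14.0 = 4.2762 m/s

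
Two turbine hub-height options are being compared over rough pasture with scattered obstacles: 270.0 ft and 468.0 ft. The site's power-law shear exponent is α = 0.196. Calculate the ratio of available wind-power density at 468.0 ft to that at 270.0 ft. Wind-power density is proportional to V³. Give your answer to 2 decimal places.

1.38

Speed ratio: V_B/V_A = (z_B/z_A)^α = (468.0/270.0)^0.196 = (1.7333)^0.196 = 1.11384
Power-density ratio: P_B/P_A = (V_B/V_A)³ = (1.11384)³ = 1.38186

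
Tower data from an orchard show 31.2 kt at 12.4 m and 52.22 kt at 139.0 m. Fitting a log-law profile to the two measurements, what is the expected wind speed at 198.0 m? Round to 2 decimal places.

55.30 kt

Log law: V ∝ ln(z/z₀). From the pair, with r = V₁/V₂ = 0.59747,
ln z₀ = (ln z₁ − r·ln z₂)/(1 − r) = (2.5177 − 0.59747×4.9345)/0.40253 = -1.0695 → z₀ = 0.3432 m
V₃ = V₁ · ln(z₃/z₀)/ln(z₁/z₀) = 31.2 × 6.3578/3.5872 = 55.2971 kt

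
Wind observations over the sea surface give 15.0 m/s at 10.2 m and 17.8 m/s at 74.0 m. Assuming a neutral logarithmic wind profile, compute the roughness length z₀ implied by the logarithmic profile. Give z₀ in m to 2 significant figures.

z₀ ≈ 0.00025 m

Log law: V(z) ∝ ln(z/z₀). With r = V₁/V₂ = 15.0/17.8 = 0.84270,
r · ln(z₂/z₀) = ln(z₁/z₀) ⇒ ln z₀ = (ln z₁ − r·ln z₂)/(1 − r)
ln z₀ = (2.32239 − 0.84270×4.30407) / 0.15730 = -8.2937
z₀ = exp(-8.2937) = 0.0002501 m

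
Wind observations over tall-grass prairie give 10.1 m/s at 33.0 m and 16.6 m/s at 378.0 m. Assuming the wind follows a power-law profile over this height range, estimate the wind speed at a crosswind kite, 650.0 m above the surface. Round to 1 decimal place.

18.5 m/s

First find α: α = ln(V₂/V₁)/ln(z₂/z₁) = ln(16.6/10.1)/ln(378.0/33.0) = 0.49687/2.43839 = 0.2038
Extrapolate from 378.0 m to 650.0 m: V₃ = 16.6 × (650.0/378.0)^0.2038 = 16.6 × 1.1168 = 18.5387 m/s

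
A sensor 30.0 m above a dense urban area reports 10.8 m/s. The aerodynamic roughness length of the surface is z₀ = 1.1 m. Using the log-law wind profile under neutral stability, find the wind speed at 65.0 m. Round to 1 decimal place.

13.3 m/s

Log law: V(z) ∝ ln(z/z₀), so V₂/V₁ = ln(z₂/z₀) / ln(z₁/z₀).
ln(65.0/1.1) = 4.0791, ln(30.0/1.1) = 3.3059
V₂ = 10.8 × 4.0791/3.3059 = 10.8 × 1.2339 = 13.3259 m/s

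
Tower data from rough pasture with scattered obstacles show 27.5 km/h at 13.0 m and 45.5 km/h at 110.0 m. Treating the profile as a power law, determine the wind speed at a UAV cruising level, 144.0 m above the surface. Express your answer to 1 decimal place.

48.5 km/h

First find α: α = ln(V₂/V₁)/ln(z₂/z₁) = ln(45.5/27.5)/ln(110.0/13.0) = 0.50353/2.13553 = 0.2358
Extrapolate from 110.0 m to 144.0 m: V₃ = 45.5 × (144.0/110.0)^0.2358 = 45.5 × 1.0656 = 48.4832 km/h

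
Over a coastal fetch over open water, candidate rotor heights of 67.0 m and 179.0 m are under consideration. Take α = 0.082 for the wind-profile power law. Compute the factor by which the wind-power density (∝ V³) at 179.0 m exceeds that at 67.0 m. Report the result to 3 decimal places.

1.273

Speed ratio: V_B/V_A = (z_B/z_A)^α = (179.0/67.0)^0.082 = (2.6716)^0.082 = 1.08392
Power-density ratio: P_B/P_A = (V_B/V_A)³ = (1.08392)³ = 1.27347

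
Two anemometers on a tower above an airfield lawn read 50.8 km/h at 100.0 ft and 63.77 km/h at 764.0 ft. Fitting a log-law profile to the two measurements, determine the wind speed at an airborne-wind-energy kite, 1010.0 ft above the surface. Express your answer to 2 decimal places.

65.55 km/h

Log law: V ∝ ln(z/z₀). From the pair, with r = V₁/V₂ = 0.79661,
ln z₀ = (ln z₁ − r·ln z₂)/(1 − r) = (4.6052 − 0.79661×6.6386)/0.20339 = -3.3591 → z₀ = 0.03477 ft
V₃ = V₁ · ln(z₃/z₀)/ln(z₁/z₀) = 50.8 × 10.2768/7.9643 = 65.5505 km/h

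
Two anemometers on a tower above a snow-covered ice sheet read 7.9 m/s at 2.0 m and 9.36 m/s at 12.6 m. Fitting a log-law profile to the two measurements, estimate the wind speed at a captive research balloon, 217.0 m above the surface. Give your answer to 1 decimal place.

11.6 m/s

Log law: V ∝ ln(z/z₀). From the pair, with r = V₁/V₂ = 0.84402,
ln z₀ = (ln z₁ − r·ln z₂)/(1 − r) = (0.6931 − 0.84402×2.5337)/0.15598 = -9.2660 → z₀ = 0.00009459 m
V₃ = V₁ · ln(z₃/z₀)/ln(z₁/z₀) = 7.9 × 14.6459/9.9591 = 11.6177 m/s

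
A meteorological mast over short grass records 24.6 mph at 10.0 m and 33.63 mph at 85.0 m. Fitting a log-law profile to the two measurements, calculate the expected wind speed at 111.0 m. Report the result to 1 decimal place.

34.8 mph

Log law: V ∝ ln(z/z₀). From the pair, with r = V₁/V₂ = 0.73149,
ln z₀ = (ln z₁ − r·ln z₂)/(1 − r) = (2.3026 − 0.73149×4.4427)/0.26851 = -3.5275 → z₀ = 0.02938 m
V₃ = V₁ · ln(z₃/z₀)/ln(z₁/z₀) = 24.6 × 8.2370/5.8301 = 34.7561 mph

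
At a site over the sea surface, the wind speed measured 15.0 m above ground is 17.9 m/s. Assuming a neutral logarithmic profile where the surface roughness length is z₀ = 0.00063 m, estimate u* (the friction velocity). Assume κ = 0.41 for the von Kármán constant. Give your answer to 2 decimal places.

Log law: V(z) = (u*/κ) · ln(z/z₀) ⇒ u* = κ · V / ln(z/z₀)
u* = 0.41 × 17.9 / ln(15.0/0.00063) = 0.41 × 17.9 / 10.0778
   = 7.3390 / 10.0778 = 0.7282 m/s

u* ≈ 0.73 m/s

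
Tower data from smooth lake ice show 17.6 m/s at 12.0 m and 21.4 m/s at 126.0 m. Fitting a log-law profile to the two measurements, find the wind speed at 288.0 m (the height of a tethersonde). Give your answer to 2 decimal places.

22.74 m/s

Log law: V ∝ ln(z/z₀). From the pair, with r = V₁/V₂ = 0.82243,
ln z₀ = (ln z₁ − r·ln z₂)/(1 − r) = (2.4849 − 0.82243×4.8363)/0.17757 = -8.4057 → z₀ = 0.0002236 m
V₃ = V₁ · ln(z₃/z₀)/ln(z₁/z₀) = 17.6 × 14.0686/10.8906 = 22.7360 m/s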